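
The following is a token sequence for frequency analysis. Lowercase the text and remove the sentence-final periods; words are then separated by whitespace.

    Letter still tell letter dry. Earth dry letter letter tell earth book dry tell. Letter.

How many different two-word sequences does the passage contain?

13

15 tokens → 14 bigram windows in total.
Repeated bigrams (each contributes count−1 duplicates):
  tell letter: 2
1 duplicate windows → 14 − 1 = 13 distinct.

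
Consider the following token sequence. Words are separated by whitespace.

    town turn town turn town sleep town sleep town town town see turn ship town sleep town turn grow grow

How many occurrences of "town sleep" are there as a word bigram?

3

Scanning the 19 overlapping bigram windows for "town sleep":
  position 5–6: town sleep
  position 7–8: town sleep
  position 15–16: town sleep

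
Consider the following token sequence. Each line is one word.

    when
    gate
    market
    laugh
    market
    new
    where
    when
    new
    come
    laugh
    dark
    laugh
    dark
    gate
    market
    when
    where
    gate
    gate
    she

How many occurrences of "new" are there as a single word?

2

Scanning the 21 tokens for "new":
  position 6: new
  position 9: new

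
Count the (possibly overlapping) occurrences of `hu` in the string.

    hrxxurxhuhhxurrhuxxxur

Sliding a length-2 window over the 22 characters (21 positions):
  position 8–9: hu
  position 16–17: hu

2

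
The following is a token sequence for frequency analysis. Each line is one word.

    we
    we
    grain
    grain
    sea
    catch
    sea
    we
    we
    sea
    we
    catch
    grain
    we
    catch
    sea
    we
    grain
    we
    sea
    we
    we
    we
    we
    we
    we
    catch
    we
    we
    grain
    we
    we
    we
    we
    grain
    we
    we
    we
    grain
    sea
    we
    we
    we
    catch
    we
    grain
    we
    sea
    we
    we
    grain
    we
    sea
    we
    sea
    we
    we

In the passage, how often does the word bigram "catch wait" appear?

Scanning the 56 overlapping bigram windows for "catch wait":
  (none found)

0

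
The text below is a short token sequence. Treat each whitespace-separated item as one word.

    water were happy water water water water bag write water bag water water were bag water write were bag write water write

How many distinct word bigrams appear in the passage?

22 tokens → 21 bigram windows in total.
Repeated bigrams (each contributes count−1 duplicates):
  water water: 4
  bag water: 2
  bag write: 2
  water bag: 2
  water were: 2
  water write: 2
  were bag: 2
  write water: 2
10 duplicate windows → 21 − 10 = 11 distinct.

11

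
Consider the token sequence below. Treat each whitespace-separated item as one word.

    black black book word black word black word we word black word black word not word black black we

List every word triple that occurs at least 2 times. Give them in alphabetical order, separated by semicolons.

Trigram counts meeting the condition (at least 2 times):
  black word black: 2
  word black word: 4

black word black; word black word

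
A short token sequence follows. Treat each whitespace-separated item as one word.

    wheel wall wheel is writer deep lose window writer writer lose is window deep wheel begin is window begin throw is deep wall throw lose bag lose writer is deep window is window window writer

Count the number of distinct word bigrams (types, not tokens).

35 tokens → 34 bigram windows in total.
Repeated bigrams (each contributes count−1 duplicates):
  is window: 3
  is deep: 2
  window writer: 2
4 duplicate windows → 34 − 4 = 30 distinct.

30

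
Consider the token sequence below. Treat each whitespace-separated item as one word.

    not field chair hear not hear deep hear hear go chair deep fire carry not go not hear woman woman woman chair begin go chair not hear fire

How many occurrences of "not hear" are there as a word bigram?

3

Scanning the 27 overlapping bigram windows for "not hear":
  position 5–6: not hear
  position 17–18: not hear
  position 26–27: not hear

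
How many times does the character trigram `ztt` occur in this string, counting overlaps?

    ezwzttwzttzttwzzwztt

4

Sliding a length-3 window over the 20 characters (18 positions):
  position 4–6: ztt
  position 8–10: ztt
  position 11–13: ztt
  position 18–20: ztt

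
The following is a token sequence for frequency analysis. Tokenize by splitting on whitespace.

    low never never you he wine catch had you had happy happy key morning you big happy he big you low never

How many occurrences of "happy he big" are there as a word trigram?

1

Scanning the 20 overlapping trigram windows for "happy he big":
  position 17–19: happy he big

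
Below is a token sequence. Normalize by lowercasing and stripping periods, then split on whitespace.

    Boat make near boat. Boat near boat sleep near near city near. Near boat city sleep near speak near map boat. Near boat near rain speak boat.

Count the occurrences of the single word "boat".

Scanning the 27 tokens for "boat":
  position 1: boat
  position 4: boat
  position 5: boat
  position 7: boat
  position 14: boat
  position 21: boat
  position 23: boat
  position 27: boat

8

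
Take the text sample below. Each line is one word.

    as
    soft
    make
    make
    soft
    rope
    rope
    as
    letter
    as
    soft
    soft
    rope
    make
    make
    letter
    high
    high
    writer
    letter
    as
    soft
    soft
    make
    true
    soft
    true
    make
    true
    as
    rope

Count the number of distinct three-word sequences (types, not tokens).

27

31 tokens → 29 trigram windows in total.
Repeated trigrams (each contributes count−1 duplicates):
  as soft soft: 2
  letter as soft: 2
2 duplicate windows → 29 − 2 = 27 distinct.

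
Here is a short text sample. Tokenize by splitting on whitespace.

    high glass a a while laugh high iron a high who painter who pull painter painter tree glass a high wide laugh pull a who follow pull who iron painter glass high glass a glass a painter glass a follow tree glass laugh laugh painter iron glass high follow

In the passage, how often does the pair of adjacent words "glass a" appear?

5

Scanning the 48 overlapping bigram windows for "glass a":
  position 2–3: glass a
  position 18–19: glass a
  position 33–34: glass a
  position 35–36: glass a
  position 38–39: glass a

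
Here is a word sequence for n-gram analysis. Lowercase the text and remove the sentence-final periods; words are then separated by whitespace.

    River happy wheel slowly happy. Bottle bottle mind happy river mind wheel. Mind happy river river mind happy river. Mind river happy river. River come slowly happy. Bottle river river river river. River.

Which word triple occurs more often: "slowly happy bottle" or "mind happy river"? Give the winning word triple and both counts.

"slowly happy bottle": 2 occurrences
"mind happy river": 3 occurrences

"mind happy river" (3 vs 2)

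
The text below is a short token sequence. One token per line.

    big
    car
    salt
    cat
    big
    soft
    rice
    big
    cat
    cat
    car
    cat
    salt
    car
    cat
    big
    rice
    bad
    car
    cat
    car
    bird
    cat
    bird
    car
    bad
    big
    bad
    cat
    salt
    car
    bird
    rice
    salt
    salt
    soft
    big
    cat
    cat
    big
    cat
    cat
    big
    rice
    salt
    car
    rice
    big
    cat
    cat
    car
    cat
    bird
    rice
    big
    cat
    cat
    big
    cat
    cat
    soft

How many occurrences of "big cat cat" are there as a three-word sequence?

6

Scanning the 59 overlapping trigram windows for "big cat cat":
  position 8–10: big cat cat
  position 37–39: big cat cat
  position 40–42: big cat cat
  position 48–50: big cat cat
  position 55–57: big cat cat
  position 58–60: big cat cat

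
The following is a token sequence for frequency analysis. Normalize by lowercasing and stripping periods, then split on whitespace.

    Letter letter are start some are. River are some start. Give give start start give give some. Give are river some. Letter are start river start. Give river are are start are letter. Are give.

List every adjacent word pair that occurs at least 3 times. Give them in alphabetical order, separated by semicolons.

are start; letter are; start give

Bigram counts meeting the condition (at least 3 times):
  are start: 3
  letter are: 3
  start give: 3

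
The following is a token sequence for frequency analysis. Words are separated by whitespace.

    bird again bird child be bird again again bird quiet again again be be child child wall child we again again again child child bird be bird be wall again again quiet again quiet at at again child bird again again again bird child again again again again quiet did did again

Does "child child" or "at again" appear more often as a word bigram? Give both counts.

"child child": 2 occurrences
"at again": 1 occurrence

"child child" (2 vs 1)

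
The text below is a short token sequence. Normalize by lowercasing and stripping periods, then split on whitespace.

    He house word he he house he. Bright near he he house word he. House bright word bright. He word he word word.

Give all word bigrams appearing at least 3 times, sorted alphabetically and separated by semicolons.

he house; word he

Bigram counts meeting the condition (at least 3 times):
  he house: 4
  word he: 3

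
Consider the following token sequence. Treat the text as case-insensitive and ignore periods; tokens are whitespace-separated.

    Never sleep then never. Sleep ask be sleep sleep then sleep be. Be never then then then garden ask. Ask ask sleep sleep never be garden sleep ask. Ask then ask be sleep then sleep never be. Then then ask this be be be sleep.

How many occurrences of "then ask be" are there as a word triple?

Scanning the 43 overlapping trigram windows for "then ask be":
  position 30–32: then ask be

1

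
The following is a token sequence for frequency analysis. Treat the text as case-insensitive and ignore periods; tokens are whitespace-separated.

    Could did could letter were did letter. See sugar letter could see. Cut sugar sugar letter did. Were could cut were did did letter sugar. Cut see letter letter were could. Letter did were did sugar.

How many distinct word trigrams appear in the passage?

36 tokens → 34 trigram windows in total.
Repeated trigrams (each contributes count−1 duplicates):
  letter did were: 2
1 duplicate windows → 34 − 1 = 33 distinct.

33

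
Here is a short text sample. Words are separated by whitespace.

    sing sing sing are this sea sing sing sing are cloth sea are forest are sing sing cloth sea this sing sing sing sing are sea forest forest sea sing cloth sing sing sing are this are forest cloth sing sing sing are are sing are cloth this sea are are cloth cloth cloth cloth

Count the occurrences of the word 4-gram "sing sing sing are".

5

Scanning the 52 overlapping 4-gram windows for "sing sing sing are":
  position 1–4: sing sing sing are
  position 7–10: sing sing sing are
  position 22–25: sing sing sing are
  position 32–35: sing sing sing are
  position 40–43: sing sing sing are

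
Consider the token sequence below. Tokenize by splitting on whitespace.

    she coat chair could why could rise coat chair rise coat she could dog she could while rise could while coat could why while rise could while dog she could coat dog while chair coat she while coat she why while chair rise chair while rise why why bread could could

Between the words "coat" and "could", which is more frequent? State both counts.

"could" (10 vs 7)

"coat": 7 occurrences
"could": 10 occurrences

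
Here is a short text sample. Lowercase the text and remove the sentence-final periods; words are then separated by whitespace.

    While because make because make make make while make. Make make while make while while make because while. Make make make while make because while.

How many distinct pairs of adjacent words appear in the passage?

8

25 tokens → 24 bigram windows in total.
Repeated bigrams (each contributes count−1 duplicates):
  make make: 6
  while make: 5
  make while: 4
  make because: 3
  because make: 2
  because while: 2
16 duplicate windows → 24 − 16 = 8 distinct.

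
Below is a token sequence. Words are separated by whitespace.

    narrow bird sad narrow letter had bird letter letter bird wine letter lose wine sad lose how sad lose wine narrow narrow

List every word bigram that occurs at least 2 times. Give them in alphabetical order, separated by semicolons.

Bigram counts meeting the condition (at least 2 times):
  lose wine: 2
  sad lose: 2

lose wine; sad lose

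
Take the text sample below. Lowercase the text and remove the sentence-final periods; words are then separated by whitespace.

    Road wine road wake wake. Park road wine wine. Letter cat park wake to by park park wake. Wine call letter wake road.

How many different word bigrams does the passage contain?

23 tokens → 22 bigram windows in total.
Repeated bigrams (each contributes count−1 duplicates):
  park wake: 2
  road wine: 2
2 duplicate windows → 22 − 2 = 20 distinct.

20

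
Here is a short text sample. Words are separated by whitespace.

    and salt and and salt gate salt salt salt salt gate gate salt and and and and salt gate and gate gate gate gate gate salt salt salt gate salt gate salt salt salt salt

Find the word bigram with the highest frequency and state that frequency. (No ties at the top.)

"salt salt", 8 times

Bigram frequencies (highest first):
  salt salt: 8
  salt gate: 5
  gate salt: 5
  gate gate: 5
  and and: 4
  and salt: 3
  … (3 more, each ≤ 2)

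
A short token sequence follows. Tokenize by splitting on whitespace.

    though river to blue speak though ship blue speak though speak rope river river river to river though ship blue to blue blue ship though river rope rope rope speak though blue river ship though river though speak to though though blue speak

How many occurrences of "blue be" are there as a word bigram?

Scanning the 42 overlapping bigram windows for "blue be":
  (none found)

0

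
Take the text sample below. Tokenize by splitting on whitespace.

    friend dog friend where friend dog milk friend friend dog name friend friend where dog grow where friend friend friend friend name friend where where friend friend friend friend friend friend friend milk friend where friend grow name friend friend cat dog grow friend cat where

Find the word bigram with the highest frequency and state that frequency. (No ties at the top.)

Bigram frequencies (highest first):
  friend friend: 12
  friend where: 4
  where friend: 4
  friend dog: 3
  name friend: 3
  milk friend: 2
  … (15 more, each ≤ 2)

"friend friend", 12 times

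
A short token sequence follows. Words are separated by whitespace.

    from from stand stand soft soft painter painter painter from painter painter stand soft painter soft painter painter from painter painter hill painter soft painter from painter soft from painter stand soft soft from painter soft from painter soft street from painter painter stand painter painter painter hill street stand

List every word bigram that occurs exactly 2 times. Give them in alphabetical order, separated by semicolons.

painter hill; soft soft

Bigram counts meeting the condition (exactly 2 times):
  painter hill: 2
  soft soft: 2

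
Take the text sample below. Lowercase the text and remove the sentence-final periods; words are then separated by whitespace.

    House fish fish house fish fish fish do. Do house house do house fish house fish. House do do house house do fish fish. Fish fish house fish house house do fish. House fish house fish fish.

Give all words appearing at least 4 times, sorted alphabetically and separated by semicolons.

do; fish; house

Unigram counts meeting the condition (at least 4 times):
  do: 7
  fish: 16
  house: 14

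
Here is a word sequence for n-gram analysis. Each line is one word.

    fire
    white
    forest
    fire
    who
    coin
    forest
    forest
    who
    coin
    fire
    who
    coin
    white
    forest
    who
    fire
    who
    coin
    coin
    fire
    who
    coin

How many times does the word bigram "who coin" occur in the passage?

Scanning the 22 overlapping bigram windows for "who coin":
  position 5–6: who coin
  position 9–10: who coin
  position 12–13: who coin
  position 18–19: who coin
  position 22–23: who coin

5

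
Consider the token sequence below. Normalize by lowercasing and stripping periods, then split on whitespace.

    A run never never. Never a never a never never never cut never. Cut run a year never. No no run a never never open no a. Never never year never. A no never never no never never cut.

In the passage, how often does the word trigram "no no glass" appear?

Scanning the 37 overlapping trigram windows for "no no glass":
  (none found)

0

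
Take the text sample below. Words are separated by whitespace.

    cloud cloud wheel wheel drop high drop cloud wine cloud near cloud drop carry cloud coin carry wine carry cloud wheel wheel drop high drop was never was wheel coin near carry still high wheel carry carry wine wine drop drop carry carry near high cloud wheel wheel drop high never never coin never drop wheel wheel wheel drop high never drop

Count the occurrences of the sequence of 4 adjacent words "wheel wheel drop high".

4

Scanning the 59 overlapping 4-gram windows for "wheel wheel drop high":
  position 3–6: wheel wheel drop high
  position 21–24: wheel wheel drop high
  position 47–50: wheel wheel drop high
  position 57–60: wheel wheel drop high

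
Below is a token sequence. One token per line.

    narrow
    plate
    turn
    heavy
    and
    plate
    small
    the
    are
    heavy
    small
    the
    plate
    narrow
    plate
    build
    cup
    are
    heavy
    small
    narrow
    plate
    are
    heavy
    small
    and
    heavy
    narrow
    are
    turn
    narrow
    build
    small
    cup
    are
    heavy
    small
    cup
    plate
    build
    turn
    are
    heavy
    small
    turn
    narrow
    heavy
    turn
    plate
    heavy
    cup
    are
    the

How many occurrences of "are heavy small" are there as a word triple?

Scanning the 51 overlapping trigram windows for "are heavy small":
  position 9–11: are heavy small
  position 18–20: are heavy small
  position 23–25: are heavy small
  position 35–37: are heavy small
  position 42–44: are heavy small

5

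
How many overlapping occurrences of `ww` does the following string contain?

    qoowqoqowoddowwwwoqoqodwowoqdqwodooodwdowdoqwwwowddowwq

Sliding a length-2 window over the 55 characters (54 positions):
  position 14–15: ww
  position 15–16: ww
  position 16–17: ww
  position 45–46: ww
  position 46–47: ww
  position 53–54: ww

6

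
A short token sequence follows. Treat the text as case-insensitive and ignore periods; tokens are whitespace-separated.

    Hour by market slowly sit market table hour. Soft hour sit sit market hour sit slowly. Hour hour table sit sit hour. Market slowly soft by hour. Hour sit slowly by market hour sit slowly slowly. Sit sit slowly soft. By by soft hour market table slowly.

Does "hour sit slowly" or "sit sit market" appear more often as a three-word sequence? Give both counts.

"hour sit slowly" (3 vs 1)

"hour sit slowly": 3 occurrences
"sit sit market": 1 occurrence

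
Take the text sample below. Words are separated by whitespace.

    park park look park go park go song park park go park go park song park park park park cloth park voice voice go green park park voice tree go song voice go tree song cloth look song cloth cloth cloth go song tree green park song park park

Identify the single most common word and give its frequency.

"park", 18 times

Unigram frequencies (highest first):
  park: 18
  go: 8
  song: 7
  cloth: 5
  voice: 4
  tree: 3
  … (2 more, each ≤ 2)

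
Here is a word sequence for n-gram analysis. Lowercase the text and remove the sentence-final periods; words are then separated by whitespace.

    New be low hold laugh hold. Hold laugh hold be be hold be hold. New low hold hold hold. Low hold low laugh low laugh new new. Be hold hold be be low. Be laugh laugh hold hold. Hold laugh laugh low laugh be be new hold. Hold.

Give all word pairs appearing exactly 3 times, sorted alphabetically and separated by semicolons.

be be; be hold; hold be; hold laugh; laugh hold; low hold; low laugh

Bigram counts meeting the condition (exactly 3 times):
  be be: 3
  be hold: 3
  hold be: 3
  hold laugh: 3
  laugh hold: 3
  low hold: 3
  low laugh: 3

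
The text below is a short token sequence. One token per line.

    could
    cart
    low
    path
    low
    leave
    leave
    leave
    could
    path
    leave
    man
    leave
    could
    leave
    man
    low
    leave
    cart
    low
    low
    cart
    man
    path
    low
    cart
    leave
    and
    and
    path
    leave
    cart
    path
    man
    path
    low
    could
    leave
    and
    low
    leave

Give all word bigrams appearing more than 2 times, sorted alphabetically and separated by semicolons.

low leave; path low

Bigram counts meeting the condition (more than 2 times):
  low leave: 3
  path low: 3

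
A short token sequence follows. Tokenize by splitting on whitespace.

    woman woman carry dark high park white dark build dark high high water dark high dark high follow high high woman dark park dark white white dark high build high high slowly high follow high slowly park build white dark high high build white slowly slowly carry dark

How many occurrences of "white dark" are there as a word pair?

3

Scanning the 47 overlapping bigram windows for "white dark":
  position 7–8: white dark
  position 26–27: white dark
  position 39–40: white dark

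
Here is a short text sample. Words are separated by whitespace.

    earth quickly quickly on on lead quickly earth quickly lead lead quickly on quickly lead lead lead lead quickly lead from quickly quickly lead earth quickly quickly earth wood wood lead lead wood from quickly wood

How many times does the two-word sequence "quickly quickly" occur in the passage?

Scanning the 35 overlapping bigram windows for "quickly quickly":
  position 2–3: quickly quickly
  position 22–23: quickly quickly
  position 26–27: quickly quickly

3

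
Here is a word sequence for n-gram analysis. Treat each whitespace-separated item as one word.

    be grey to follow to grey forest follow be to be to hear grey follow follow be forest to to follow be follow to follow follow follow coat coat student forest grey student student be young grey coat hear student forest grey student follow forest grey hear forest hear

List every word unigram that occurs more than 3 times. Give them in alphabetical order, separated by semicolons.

be; follow; forest; grey; hear; student; to

Unigram counts meeting the condition (more than 3 times):
  be: 6
  follow: 10
  forest: 6
  grey: 7
  hear: 4
  student: 5
  to: 7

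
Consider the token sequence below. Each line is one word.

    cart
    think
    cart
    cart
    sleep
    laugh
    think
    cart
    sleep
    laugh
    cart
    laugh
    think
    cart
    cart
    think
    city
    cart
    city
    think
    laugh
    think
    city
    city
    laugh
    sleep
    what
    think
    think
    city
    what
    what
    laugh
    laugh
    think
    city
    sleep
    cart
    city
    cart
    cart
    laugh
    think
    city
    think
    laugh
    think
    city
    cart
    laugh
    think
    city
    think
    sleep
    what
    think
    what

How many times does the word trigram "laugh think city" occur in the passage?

5

Scanning the 55 overlapping trigram windows for "laugh think city":
  position 21–23: laugh think city
  position 34–36: laugh think city
  position 42–44: laugh think city
  position 46–48: laugh think city
  position 50–52: laugh think city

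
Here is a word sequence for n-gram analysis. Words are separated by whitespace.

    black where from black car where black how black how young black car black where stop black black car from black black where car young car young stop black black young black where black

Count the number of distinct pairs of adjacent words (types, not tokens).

20

34 tokens → 33 bigram windows in total.
Repeated bigrams (each contributes count−1 duplicates):
  black where: 4
  black black: 3
  black car: 3
  black how: 2
  car young: 2
  from black: 2
  stop black: 2
  where black: 2
  … (1 more repeated)
13 duplicate windows → 33 − 13 = 20 distinct.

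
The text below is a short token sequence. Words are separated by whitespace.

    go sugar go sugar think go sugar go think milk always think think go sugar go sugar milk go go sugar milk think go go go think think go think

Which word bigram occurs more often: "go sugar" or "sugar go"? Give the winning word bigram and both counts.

"go sugar" (6 vs 3)

"go sugar": 6 occurrences
"sugar go": 3 occurrences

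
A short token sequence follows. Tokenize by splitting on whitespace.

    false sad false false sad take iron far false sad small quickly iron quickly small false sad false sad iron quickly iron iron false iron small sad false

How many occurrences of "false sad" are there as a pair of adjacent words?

Scanning the 27 overlapping bigram windows for "false sad":
  position 1–2: false sad
  position 4–5: false sad
  position 9–10: false sad
  position 16–17: false sad
  position 18–19: false sad

5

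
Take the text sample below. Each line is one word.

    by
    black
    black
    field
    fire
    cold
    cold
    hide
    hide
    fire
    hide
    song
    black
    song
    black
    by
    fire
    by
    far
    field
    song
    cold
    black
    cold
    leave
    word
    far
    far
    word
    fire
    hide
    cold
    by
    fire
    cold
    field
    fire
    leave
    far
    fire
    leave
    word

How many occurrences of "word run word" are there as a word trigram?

Scanning the 40 overlapping trigram windows for "word run word":
  (none found)

0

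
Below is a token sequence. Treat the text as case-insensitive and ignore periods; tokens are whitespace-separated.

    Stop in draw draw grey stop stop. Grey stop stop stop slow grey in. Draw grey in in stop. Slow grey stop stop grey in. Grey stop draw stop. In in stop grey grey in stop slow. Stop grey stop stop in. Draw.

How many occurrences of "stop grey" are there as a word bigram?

4

Scanning the 42 overlapping bigram windows for "stop grey":
  position 7–8: stop grey
  position 23–24: stop grey
  position 32–33: stop grey
  position 38–39: stop grey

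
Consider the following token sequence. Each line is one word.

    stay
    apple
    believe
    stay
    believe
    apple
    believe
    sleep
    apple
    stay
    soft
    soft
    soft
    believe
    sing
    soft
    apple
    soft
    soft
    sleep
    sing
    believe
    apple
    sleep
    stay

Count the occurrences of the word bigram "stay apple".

Scanning the 24 overlapping bigram windows for "stay apple":
  position 1–2: stay apple

1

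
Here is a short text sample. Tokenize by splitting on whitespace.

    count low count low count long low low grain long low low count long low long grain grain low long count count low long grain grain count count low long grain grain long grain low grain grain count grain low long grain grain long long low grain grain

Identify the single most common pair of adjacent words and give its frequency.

"grain grain", 6 times

Bigram frequencies (highest first):
  grain grain: 6
  low long: 5
  long grain: 5
  count low: 4
  long low: 4
  low count: 3
  … (10 more, each ≤ 3)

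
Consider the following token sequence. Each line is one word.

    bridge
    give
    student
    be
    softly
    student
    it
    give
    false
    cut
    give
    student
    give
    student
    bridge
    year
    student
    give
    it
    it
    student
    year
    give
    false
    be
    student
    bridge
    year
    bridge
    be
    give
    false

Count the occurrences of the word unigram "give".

7

Scanning the 32 tokens for "give":
  position 2: give
  position 8: give
  position 11: give
  position 13: give
  position 18: give
  position 23: give
  position 31: give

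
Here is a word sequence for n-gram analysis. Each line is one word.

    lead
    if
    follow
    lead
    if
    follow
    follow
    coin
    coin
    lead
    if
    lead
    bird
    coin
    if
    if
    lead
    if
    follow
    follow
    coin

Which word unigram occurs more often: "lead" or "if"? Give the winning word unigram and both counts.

"lead": 5 occurrences
"if": 6 occurrences

"if" (6 vs 5)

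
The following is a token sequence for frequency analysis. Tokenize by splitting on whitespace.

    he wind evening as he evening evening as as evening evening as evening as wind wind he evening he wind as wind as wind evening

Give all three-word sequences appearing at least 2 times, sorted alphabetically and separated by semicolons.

Trigram counts meeting the condition (at least 2 times):
  evening evening as: 2
  wind as wind: 2

evening evening as; wind as wind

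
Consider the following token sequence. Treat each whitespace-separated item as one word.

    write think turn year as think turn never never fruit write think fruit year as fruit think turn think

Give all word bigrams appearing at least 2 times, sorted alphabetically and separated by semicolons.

Bigram counts meeting the condition (at least 2 times):
  think turn: 3
  write think: 2
  year as: 2

think turn; write think; year as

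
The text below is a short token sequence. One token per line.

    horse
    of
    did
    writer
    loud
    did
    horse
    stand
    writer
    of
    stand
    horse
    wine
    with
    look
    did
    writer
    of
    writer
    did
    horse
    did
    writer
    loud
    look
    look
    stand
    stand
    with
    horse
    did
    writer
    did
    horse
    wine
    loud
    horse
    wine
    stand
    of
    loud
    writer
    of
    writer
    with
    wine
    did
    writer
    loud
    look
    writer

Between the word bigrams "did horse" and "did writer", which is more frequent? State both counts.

"did horse": 3 occurrences
"did writer": 5 occurrences

"did writer" (5 vs 3)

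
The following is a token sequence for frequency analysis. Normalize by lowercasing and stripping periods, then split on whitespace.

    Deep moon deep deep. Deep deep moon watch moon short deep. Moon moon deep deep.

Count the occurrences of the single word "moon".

Scanning the 15 tokens for "moon":
  position 2: moon
  position 7: moon
  position 9: moon
  position 12: moon
  position 13: moon

5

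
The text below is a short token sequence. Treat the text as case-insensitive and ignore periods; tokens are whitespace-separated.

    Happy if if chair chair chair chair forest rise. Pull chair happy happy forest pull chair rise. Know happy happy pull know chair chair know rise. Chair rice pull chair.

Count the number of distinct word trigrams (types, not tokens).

27

30 tokens → 28 trigram windows in total.
Repeated trigrams (each contributes count−1 duplicates):
  chair chair chair: 2
1 duplicate windows → 28 − 1 = 27 distinct.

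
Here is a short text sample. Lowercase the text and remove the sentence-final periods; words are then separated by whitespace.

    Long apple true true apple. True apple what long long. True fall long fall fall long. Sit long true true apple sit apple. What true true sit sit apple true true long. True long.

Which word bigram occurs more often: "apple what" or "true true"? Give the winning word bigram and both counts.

"true true" (4 vs 2)

"apple what": 2 occurrences
"true true": 4 occurrences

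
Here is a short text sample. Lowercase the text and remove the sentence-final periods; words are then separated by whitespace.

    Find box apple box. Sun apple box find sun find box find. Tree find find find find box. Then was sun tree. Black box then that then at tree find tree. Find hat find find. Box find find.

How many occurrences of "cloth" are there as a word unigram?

Scanning the 38 tokens for "cloth":
  (none found)

0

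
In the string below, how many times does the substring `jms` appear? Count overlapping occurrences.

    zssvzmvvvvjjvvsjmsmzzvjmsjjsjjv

Sliding a length-3 window over the 31 characters (29 positions):
  position 16–18: jms
  position 23–25: jms

2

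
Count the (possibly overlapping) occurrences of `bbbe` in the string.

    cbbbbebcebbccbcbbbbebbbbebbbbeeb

4

Sliding a length-4 window over the 32 characters (29 positions):
  position 3–6: bbbe
  position 17–20: bbbe
  position 22–25: bbbe
  position 27–30: bbbe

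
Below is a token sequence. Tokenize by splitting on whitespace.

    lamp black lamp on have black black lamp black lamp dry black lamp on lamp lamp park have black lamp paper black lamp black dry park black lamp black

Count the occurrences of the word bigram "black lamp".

7

Scanning the 28 overlapping bigram windows for "black lamp":
  position 2–3: black lamp
  position 7–8: black lamp
  position 9–10: black lamp
  position 12–13: black lamp
  position 19–20: black lamp
  position 22–23: black lamp
  position 27–28: black lamp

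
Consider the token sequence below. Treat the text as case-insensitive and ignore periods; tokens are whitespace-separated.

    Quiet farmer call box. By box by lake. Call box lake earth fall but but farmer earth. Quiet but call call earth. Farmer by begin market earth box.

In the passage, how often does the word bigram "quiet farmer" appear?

Scanning the 27 overlapping bigram windows for "quiet farmer":
  position 1–2: quiet farmer

1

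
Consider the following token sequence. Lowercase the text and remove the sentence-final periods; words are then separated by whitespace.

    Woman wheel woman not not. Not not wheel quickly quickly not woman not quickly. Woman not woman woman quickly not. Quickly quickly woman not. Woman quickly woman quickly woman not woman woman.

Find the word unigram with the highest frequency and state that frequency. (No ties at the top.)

"woman", 12 times

Unigram frequencies (highest first):
  woman: 12
  not: 10
  quickly: 8
  wheel: 2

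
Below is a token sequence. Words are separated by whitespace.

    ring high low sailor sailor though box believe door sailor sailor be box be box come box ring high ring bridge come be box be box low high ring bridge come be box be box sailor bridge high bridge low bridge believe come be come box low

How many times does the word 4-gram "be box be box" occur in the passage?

Scanning the 44 overlapping 4-gram windows for "be box be box":
  position 12–15: be box be box
  position 23–26: be box be box
  position 32–35: be box be box

3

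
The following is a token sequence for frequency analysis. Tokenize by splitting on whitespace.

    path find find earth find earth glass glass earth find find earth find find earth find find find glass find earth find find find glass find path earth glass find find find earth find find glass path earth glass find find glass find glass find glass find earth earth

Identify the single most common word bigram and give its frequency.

"find find", 11 times

Bigram frequencies (highest first):
  find find: 11
  find earth: 7
  glass find: 7
  earth find: 6
  find glass: 6
  earth glass: 3
  … (7 more, each ≤ 2)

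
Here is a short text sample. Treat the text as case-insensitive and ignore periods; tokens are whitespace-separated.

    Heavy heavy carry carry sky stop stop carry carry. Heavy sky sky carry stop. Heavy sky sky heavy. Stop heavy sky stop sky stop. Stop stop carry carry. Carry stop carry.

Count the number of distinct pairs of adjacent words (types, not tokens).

31 tokens → 30 bigram windows in total.
Repeated bigrams (each contributes count−1 duplicates):
  carry carry: 4
  heavy sky: 3
  sky stop: 3
  stop carry: 3
  stop stop: 3
  carry stop: 2
  sky sky: 2
  stop heavy: 2
14 duplicate windows → 30 − 14 = 16 distinct.

16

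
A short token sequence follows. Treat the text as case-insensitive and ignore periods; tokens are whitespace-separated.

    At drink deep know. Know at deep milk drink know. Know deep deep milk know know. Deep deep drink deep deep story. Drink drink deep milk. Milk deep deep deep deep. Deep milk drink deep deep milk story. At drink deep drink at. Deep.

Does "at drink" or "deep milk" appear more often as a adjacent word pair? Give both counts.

"at drink": 2 occurrences
"deep milk": 5 occurrences

"deep milk" (5 vs 2)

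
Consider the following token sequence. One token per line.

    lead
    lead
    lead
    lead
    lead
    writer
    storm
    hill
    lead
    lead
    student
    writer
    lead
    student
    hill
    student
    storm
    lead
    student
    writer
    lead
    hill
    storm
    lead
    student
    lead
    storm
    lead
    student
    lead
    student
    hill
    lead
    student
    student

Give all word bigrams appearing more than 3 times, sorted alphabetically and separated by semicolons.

Bigram counts meeting the condition (more than 3 times):
  lead lead: 5
  lead student: 7

lead lead; lead student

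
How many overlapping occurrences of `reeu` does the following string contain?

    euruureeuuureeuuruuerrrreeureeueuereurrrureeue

5

Sliding a length-4 window over the 46 characters (43 positions):
  position 6–9: reeu
  position 12–15: reeu
  position 24–27: reeu
  position 28–31: reeu
  position 42–45: reeu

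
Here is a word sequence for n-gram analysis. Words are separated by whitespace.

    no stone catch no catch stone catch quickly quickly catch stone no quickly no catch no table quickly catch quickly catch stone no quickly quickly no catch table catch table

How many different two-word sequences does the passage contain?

30 tokens → 29 bigram windows in total.
Repeated bigrams (each contributes count−1 duplicates):
  catch stone: 3
  no catch: 3
  quickly catch: 3
  catch no: 2
  catch quickly: 2
  catch table: 2
  no quickly: 2
  quickly no: 2
  … (3 more repeated)
14 duplicate windows → 29 − 14 = 15 distinct.

15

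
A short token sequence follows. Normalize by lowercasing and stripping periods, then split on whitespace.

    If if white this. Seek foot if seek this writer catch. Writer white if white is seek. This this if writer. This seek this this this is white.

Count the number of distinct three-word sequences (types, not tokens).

25

28 tokens → 26 trigram windows in total.
Repeated trigrams (each contributes count−1 duplicates):
  seek this this: 2
1 duplicate windows → 26 − 1 = 25 distinct.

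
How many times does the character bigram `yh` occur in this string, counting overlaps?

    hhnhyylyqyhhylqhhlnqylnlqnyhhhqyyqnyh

3

Sliding a length-2 window over the 37 characters (36 positions):
  position 10–11: yh
  position 27–28: yh
  position 36–37: yh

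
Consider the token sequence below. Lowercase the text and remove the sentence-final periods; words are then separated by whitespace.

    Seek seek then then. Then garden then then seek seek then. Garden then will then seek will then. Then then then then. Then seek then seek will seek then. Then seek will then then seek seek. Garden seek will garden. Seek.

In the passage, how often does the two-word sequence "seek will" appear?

4

Scanning the 40 overlapping bigram windows for "seek will":
  position 16–17: seek will
  position 26–27: seek will
  position 31–32: seek will
  position 38–39: seek will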